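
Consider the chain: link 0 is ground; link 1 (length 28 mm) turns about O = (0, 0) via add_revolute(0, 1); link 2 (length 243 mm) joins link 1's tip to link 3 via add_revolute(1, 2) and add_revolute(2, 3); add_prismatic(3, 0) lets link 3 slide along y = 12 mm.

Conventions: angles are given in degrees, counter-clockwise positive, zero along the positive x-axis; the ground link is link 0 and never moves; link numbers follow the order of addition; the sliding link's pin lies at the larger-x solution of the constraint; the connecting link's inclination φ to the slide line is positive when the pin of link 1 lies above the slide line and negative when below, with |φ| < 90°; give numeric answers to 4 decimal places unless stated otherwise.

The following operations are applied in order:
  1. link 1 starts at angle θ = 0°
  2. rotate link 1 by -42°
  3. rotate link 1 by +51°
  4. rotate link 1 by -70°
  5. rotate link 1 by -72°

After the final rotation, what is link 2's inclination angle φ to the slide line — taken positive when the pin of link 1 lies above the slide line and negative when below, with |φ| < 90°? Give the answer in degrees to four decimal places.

geometry: r = 28 mm, L = 243 mm, e = 12 mm; θ starts at 0°
rotate link 1 by -42°: θ ← 0° -42° = -42°
rotate link 1 by +51°: θ ← -42° +51° = 9°
rotate link 1 by -70°: θ ← 9° -70° = -61°
rotate link 1 by -72°: θ ← -61° -72° = -133°
h = r sin θ − e = -20.477904 − 12 = -32.477904
sin φ = h / L = -32.477904 / 243 = -0.13365392
φ = arcsin(-0.13365392) = -7.680790°

-7.6808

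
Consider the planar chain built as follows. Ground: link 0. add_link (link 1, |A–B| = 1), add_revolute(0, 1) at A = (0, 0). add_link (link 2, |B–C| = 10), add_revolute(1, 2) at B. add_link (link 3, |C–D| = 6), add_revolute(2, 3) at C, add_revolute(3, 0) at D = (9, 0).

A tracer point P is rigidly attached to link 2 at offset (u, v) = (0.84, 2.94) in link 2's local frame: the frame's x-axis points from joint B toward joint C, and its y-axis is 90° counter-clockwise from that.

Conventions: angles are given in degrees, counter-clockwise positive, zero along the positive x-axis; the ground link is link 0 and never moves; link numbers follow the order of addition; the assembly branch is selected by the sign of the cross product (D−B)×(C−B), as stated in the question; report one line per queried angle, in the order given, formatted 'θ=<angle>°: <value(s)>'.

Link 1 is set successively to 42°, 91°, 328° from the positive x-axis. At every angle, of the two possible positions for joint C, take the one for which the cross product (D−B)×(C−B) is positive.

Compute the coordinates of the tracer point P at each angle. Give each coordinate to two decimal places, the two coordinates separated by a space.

A=(0,0), D=(9.00,0)
θ=42°: B = A + 1.00·(cos42°, sin42°) = (0.7431, 0.6691)
θ=42°: |BD| = 8.2839
θ=42°: circle(B,10.00) ∩ circle(D,6.00): a=8.0049, h=5.9935
θ=42°:   candidates: C₊=(9.2060,5.9965) cross=49.650; C₋=(8.2377,-5.9514) cross=-49.650
θ=42°:   branch + wants cross > 0 → take C=(9.2060,5.9965) (cross=49.650)
θ=42°: ex = (C−B)/|BC| = (0.8463,0.5327); ey = (-0.5327,0.8463)
θ=42°: P = B + 0.84·ex + 2.94·ey = (-0.1122,3.6047)
θ=91°: B = A + 1.00·(cos91°, sin91°) = (-0.0175, 0.9998)
θ=91°: |BD| = 9.0727
θ=91°: circle(B,10.00) ∩ circle(D,6.00): a=8.0634, h=5.9145
θ=91°:   candidates: C₊=(8.6487,5.9897) cross=53.661; C₋=(7.3450,-5.7672) cross=-53.661
θ=91°:   branch + wants cross > 0 → take C=(8.6487,5.9897) (cross=53.661)
θ=91°: ex = (C−B)/|BC| = (0.8666,0.4990); ey = (-0.4990,0.8666)
θ=91°: P = B + 0.84·ex + 2.94·ey = (-0.7565,3.9668)
θ=328°: B = A + 1.00·(cos328°, sin328°) = (0.8480, -0.5299)
θ=328°: |BD| = 8.1692
θ=328°: circle(B,10.00) ∩ circle(D,6.00): a=8.0018, h=5.9977
θ=328°:   candidates: C₊=(8.4439,5.9742) cross=48.996; C₋=(9.2220,-5.9959) cross=-48.996
θ=328°:   branch + wants cross > 0 → take C=(8.4439,5.9742) (cross=48.996)
θ=328°: ex = (C−B)/|BC| = (0.7596,0.6504); ey = (-0.6504,0.7596)
θ=328°: P = B + 0.84·ex + 2.94·ey = (-0.4261,2.2496)

θ=42°: -0.11 3.60
θ=91°: -0.76 3.97
θ=328°: -0.43 2.25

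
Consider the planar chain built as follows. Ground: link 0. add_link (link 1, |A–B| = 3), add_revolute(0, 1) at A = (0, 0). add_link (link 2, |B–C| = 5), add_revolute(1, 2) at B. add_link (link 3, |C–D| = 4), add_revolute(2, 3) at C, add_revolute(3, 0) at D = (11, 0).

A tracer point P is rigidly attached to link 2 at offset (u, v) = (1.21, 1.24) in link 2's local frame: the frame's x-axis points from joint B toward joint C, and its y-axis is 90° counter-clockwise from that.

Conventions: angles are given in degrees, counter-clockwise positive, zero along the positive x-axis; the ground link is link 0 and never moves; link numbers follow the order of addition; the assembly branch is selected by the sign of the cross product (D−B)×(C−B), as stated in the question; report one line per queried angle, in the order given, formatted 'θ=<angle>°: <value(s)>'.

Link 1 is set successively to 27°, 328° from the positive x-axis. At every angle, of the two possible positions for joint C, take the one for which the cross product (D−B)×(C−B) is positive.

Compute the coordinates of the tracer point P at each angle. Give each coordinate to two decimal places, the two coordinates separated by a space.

A=(0,0), D=(11.00,0)
θ=27°: B = A + 3.00·(cos27°, sin27°) = (2.6730, 1.3620)
θ=27°: |BD| = 8.4376
θ=27°: circle(B,5.00) ∩ circle(D,4.00): a=4.7521, h=1.5547
θ=27°:   candidates: C₊=(7.6138,2.1292) cross=13.118; C₋=(7.1119,-0.9394) cross=-13.118
θ=27°:   branch + wants cross > 0 → take C=(7.6138,2.1292) (cross=13.118)
θ=27°: ex = (C−B)/|BC| = (0.9882,0.1535); ey = (-0.1535,0.9882)
θ=27°: P = B + 1.21·ex + 1.24·ey = (3.6784,2.7730)
θ=328°: B = A + 3.00·(cos328°, sin328°) = (2.5441, -1.5898)
θ=328°: |BD| = 8.6040
θ=328°: circle(B,5.00) ∩ circle(D,4.00): a=4.8250, h=1.3112
θ=328°:   candidates: C₊=(7.0438,0.5904) cross=11.282; C₋=(7.5283,-1.9869) cross=-11.282
θ=328°:   branch + wants cross > 0 → take C=(7.0438,0.5904) (cross=11.282)
θ=328°: ex = (C−B)/|BC| = (0.8999,0.4360); ey = (-0.4360,0.8999)
θ=328°: P = B + 1.21·ex + 1.24·ey = (3.0924,0.0538)

θ=27°: 3.68 2.77
θ=328°: 3.09 0.05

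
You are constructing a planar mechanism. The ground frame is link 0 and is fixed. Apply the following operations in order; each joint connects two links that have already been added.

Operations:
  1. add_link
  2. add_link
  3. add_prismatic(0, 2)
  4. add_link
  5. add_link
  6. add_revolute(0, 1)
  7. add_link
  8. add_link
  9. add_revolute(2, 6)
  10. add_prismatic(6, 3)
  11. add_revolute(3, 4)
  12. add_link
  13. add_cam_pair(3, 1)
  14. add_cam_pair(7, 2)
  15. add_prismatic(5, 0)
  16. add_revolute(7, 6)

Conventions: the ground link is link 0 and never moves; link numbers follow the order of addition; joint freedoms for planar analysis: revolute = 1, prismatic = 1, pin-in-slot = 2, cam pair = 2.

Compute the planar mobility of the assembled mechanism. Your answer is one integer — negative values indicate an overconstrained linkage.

(L,J1,J2)=(1,0,0); link0 fixed
link1: (2,0,0)
link2: (3,0,0)
P 0-2 [J1]: (3,1,0)
link3: (4,1,0)
link4: (5,1,0)
R 0-1 [J1]: (5,2,0)
link5: (6,2,0)
link6: (7,2,0)
R 2-6 [J1]: (7,3,0)
P 6-3 [J1]: (7,4,0)
R 3-4 [J1]: (7,5,0)
link7: (8,5,0)
C 3-1 [J2]: (8,5,1)
C 7-2 [J2]: (8,5,2)
P 5-0 [J1]: (8,6,2)
R 7-6 [J1]: (8,7,2)
Grübler: 3·7 − 2·7 − 2 = 5

M = 5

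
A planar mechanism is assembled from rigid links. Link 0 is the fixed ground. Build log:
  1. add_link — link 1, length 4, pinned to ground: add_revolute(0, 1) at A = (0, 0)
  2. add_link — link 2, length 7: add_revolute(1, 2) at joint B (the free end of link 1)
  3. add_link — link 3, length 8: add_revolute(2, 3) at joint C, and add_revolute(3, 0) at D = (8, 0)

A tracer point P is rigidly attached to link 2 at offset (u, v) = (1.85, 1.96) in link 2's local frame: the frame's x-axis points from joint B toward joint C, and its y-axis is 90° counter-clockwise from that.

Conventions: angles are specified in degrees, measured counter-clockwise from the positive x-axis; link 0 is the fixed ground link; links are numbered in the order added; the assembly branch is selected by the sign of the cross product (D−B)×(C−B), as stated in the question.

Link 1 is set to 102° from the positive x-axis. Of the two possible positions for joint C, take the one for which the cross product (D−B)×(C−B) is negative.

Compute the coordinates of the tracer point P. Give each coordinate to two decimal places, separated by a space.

A=(0,0), D=(8.00,0)
B = A + 4.00·(cos102°, sin102°) = (-0.8316, 3.9126)
|BD| = 9.6595
circle(B,7.00) ∩ circle(D,8.00): a=4.0533, h=5.7071
  candidates: C₊=(5.1859,7.4887) cross=55.127; C₋=(0.5626,-2.9471) cross=-55.127
  branch - wants cross < 0 → take C=(0.5626,-2.9471) (cross=-55.127)
ex = (C−B)/|BC| = (0.1992,-0.9800); ey = (0.9800,0.1992)
P = B + 1.85·ex + 1.96·ey = (1.4576,2.4901)

1.46 2.49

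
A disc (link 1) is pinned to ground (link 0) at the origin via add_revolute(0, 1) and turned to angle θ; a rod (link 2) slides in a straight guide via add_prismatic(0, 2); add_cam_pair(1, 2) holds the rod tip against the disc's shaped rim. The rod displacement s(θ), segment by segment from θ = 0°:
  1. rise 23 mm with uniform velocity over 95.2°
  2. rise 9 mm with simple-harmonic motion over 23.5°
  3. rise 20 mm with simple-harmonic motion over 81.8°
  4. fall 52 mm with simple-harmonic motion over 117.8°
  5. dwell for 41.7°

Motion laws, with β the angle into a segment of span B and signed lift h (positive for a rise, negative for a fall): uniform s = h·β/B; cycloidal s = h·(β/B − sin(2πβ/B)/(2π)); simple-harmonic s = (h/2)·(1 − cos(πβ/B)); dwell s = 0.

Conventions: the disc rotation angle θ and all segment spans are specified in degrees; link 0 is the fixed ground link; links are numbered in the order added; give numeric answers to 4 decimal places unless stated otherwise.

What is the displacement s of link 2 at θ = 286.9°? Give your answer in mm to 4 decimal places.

segment 1 (0° to 95.2°, uniform, h = 23) is passed completely: s = 0.0000 + (23) = 23.0000
segment 2 (95.2° to 118.7°, simple-harmonic, h = 9) is passed completely: s = 23.0000 + (9) = 32.0000
segment 3 (118.7° to 200.5°, simple-harmonic, h = 20) is passed completely: s = 32.0000 + (20) = 52.0000
θ = 286.9° falls in segment 4 (200.5° to 318.3°, simple-harmonic, h = -52): β = 286.9 − 200.5 = 86.4°, B = 117.8°; Δs = -52/2·(1 − cos(π·0.7334)) = -43.4043; s = 52.0000 − 43.4043 = 8.5957

8.5957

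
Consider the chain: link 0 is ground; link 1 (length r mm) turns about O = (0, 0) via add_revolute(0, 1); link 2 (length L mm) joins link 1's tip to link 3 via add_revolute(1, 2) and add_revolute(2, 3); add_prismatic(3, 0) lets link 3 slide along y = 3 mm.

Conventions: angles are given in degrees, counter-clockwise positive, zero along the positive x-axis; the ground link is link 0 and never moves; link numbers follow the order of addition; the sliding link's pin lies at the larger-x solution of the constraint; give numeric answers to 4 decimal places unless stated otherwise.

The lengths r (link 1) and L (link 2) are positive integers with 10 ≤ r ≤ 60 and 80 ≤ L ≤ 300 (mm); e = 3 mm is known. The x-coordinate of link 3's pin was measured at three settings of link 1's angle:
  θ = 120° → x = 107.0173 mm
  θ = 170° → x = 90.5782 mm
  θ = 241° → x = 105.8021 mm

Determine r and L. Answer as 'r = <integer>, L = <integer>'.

constraint per measurement: (x − r cos θ)² + (r sin θ − e)² = L²
subtracting the θ₁ and θ₂ equations cancels the r² and L² terms:
r = (x₁² − x₂²) / (2[(x₁cos θ₁ + e sin θ₁) − (x₂cos θ₂ + e sin θ₂)]) = 43.0003 → r = 43
L² = (x₁ − r cos θ₁)² + (r sin θ₁ − e)² = 17689.0118 → L = 133.0000 → L = 133
check at θ₃=241°: x = 105.8021 (printed 105.8021) ✓

r = 43, L = 133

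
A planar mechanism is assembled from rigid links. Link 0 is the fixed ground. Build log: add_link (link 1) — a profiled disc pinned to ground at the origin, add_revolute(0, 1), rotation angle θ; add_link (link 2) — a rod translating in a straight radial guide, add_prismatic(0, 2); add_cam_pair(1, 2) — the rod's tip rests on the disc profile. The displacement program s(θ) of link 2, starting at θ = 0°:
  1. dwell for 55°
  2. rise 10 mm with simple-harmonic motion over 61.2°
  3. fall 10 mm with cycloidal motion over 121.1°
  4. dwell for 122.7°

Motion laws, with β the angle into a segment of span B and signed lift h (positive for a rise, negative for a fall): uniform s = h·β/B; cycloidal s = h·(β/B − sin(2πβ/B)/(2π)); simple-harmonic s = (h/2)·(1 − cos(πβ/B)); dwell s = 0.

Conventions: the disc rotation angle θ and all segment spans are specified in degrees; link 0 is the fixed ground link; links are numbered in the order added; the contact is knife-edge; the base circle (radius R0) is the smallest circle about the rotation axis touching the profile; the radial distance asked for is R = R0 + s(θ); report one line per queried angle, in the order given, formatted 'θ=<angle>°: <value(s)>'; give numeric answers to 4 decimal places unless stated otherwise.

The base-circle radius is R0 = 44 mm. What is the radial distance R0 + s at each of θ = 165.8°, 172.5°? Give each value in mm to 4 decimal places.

seg 1 [0°–55°] dwell: s stays 0.0000
seg 2 [55°–116.2°] simple-harmonic, h=10: full span → s += 10 → s = 10.0000
seg 3 [116.2°–237.3°] cycloidal, h=-10: θ=165.8° here. β=49.6, B=121.1. -10·(0.4096 − sin(2π·0.4096)/(2π)) = -3.2394 → s = 6.7606
seg 3 [116.2°–237.3°] cycloidal, h=-10: θ=172.5° here. β=56.3, B=121.1. -10·(0.4649 − sin(2π·0.4649)/(2π)) = -4.3009 → s = 5.6991
θ=165.8°: R = R0 + s = 44 + 6.7606 = 50.7606
θ=172.5°: R = R0 + s = 44 + 5.6991 = 49.6991

θ=165.8°: 50.7606
θ=172.5°: 49.6991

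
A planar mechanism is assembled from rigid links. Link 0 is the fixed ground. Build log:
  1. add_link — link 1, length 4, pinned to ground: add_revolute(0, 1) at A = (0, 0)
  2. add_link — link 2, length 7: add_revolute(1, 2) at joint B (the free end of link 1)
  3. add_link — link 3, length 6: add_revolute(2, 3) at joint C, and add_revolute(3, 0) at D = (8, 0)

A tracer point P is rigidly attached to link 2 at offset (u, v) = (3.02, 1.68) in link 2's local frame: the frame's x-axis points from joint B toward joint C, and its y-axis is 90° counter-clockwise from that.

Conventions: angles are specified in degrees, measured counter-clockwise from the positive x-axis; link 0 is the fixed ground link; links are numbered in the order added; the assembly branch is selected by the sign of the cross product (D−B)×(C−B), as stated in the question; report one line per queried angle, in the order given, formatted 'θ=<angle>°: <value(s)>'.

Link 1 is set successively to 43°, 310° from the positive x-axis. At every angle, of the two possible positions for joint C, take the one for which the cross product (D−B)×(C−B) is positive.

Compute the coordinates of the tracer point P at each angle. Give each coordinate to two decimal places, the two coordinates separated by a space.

A=(0,0), D=(8.00,0)
θ=43°: B = A + 4.00·(cos43°, sin43°) = (2.9254, 2.7280)
θ=43°: |BD| = 5.7614
θ=43°: circle(B,7.00) ∩ circle(D,6.00): a=4.0089, h=5.7384
θ=43°:   candidates: C₊=(9.1735,5.8841) cross=33.061; C₋=(3.7393,-4.2245) cross=-33.061
θ=43°:   branch + wants cross > 0 → take C=(9.1735,5.8841) (cross=33.061)
θ=43°: ex = (C−B)/|BC| = (0.8926,0.4509); ey = (-0.4509,0.8926)
θ=43°: P = B + 3.02·ex + 1.68·ey = (4.8636,5.5892)
θ=310°: B = A + 4.00·(cos310°, sin310°) = (2.5712, -3.0642)
θ=310°: |BD| = 6.2339
θ=310°: circle(B,7.00) ∩ circle(D,6.00): a=4.1596, h=5.6300
θ=310°:   candidates: C₊=(3.4262,3.8834) cross=35.097; C₋=(8.9610,-5.9225) cross=-35.097
θ=310°:   branch + wants cross > 0 → take C=(3.4262,3.8834) (cross=35.097)
θ=310°: ex = (C−B)/|BC| = (0.1222,0.9925); ey = (-0.9925,0.1222)
θ=310°: P = B + 3.02·ex + 1.68·ey = (1.2726,0.1384)

θ=43°: 4.86 5.59
θ=310°: 1.27 0.14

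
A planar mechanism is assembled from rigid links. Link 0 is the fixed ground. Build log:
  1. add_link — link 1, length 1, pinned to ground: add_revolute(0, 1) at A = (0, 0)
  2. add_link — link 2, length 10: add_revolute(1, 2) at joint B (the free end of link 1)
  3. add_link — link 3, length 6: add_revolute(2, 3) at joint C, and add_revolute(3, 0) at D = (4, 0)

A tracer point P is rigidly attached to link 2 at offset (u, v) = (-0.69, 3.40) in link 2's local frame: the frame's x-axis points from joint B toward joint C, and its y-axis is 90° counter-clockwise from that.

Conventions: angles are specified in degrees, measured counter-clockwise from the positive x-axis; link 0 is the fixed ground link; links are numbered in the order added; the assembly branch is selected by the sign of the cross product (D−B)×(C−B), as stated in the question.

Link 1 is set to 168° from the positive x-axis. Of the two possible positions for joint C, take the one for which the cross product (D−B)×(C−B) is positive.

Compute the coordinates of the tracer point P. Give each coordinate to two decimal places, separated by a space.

A=(0,0), D=(4.00,0)
B = A + 1.00·(cos168°, sin168°) = (-0.9781, 0.2079)
|BD| = 4.9825
circle(B,10.00) ∩ circle(D,6.00): a=8.9137, h=4.5327
  candidates: C₊=(8.1170,4.3647) cross=22.584; C₋=(7.7387,-4.6928) cross=-22.584
  branch + wants cross > 0 → take C=(8.1170,4.3647) (cross=22.584)
ex = (C−B)/|BC| = (0.9095,0.4157); ey = (-0.4157,0.9095)
P = B + -0.69·ex + 3.40·ey = (-3.0190,3.0134)

-3.02 3.01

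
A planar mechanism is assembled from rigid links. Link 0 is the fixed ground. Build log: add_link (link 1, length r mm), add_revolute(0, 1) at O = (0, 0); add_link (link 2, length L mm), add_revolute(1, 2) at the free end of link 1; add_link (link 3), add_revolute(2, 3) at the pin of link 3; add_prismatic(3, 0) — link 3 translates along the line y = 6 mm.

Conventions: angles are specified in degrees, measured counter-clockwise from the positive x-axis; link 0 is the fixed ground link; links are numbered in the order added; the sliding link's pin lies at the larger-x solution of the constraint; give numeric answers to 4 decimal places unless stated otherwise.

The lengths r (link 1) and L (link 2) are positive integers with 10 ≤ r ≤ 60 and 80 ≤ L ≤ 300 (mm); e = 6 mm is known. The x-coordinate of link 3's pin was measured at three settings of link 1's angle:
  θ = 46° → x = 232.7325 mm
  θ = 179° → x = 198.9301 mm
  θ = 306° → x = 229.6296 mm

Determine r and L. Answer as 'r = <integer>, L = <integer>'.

constraint per measurement: (x − r cos θ)² + (r sin θ − e)² = L²
subtracting the θ₁ and θ₂ equations cancels the r² and L² terms:
r = (x₁² − x₂²) / (2[(x₁cos θ₁ + e sin θ₁) − (x₂cos θ₂ + e sin θ₂)]) = 20.0000 → r = 20
L² = (x₁ − r cos θ₁)² + (r sin θ₁ − e)² = 47960.9918 → L = 219.0000 → L = 219
check at θ₃=306°: x = 229.6296 (printed 229.6296) ✓

r = 20, L = 219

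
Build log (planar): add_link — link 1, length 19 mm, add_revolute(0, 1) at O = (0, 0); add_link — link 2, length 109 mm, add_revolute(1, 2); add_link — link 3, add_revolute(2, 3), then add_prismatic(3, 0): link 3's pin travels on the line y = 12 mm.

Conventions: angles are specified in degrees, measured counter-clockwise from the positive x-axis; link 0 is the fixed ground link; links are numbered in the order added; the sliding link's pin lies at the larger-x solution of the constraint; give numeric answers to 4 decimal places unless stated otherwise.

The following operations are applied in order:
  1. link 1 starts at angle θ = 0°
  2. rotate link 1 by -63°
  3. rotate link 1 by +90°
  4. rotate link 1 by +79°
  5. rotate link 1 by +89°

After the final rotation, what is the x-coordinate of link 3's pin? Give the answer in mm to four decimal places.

geometry: r = 19 mm, L = 109 mm, e = 12 mm; θ starts at 0°
rotate link 1 by -63°: θ ← 0° -63° = -63°
rotate link 1 by +90°: θ ← -63° +90° = 27°
rotate link 1 by +79°: θ ← 27° +79° = 106°
rotate link 1 by +89°: θ ← 106° +89° = 195°
crank pin P = (r cos θ, r sin θ) = (-18.352591, -4.917562)
h = r sin θ − e = -4.917562 − 12 = -16.917562
x = r cos θ + √(L² − h²) = -18.352591 + 107.679135 = 89.326544

89.3265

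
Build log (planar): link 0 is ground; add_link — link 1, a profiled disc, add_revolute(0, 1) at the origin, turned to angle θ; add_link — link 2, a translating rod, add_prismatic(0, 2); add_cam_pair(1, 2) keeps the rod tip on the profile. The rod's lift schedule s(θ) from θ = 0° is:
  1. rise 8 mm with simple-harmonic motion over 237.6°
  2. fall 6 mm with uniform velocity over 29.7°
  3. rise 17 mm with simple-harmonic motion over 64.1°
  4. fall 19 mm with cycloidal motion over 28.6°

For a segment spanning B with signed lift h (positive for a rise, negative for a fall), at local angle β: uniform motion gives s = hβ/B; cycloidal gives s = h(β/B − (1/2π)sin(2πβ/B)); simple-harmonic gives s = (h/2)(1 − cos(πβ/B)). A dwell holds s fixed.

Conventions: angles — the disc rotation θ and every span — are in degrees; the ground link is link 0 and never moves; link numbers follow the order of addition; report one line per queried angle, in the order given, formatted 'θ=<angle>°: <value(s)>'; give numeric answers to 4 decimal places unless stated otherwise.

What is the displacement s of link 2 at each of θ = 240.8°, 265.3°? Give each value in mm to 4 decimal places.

seg 1 [0°–237.6°] simple-harmonic, h=8: full span → s += 8 → s = 8.0000
seg 2 [237.6°–267.3°] uniform, h=-6: θ=240.8° here. β=3.2, B=29.7. -6·3.2/29.7 = -0.6465 → s = 7.3535
seg 2 [237.6°–267.3°] uniform, h=-6: θ=265.3° here. β=27.7, B=29.7. -6·27.7/29.7 = -5.5960 → s = 2.4040

θ=240.8°: 7.3535
θ=265.3°: 2.4040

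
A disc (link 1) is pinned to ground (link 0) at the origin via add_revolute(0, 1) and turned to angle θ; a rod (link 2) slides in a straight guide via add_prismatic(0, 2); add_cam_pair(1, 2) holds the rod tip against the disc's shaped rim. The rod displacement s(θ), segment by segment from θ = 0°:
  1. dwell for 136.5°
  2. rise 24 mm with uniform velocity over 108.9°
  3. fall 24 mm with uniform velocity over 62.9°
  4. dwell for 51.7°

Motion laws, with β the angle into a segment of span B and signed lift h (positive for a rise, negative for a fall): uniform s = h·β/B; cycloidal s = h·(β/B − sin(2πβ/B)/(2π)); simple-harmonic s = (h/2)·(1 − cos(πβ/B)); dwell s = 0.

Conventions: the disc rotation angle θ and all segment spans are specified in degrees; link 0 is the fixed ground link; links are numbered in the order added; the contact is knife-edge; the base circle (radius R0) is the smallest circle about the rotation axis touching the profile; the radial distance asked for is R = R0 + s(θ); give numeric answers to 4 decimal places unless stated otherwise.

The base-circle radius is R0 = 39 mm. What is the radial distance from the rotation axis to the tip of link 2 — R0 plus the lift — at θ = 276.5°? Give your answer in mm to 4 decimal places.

segment 1 (0° to 136.5°, dwell): s unchanged at 0.0000
segment 2 (136.5° to 245.4°, uniform, h = 24) is passed completely: s = 0.0000 + (24) = 24.0000
θ = 276.5° falls in segment 3 (245.4° to 308.3°, uniform, h = -24): β = 276.5 − 245.4 = 31.1°, B = 62.9°; Δs = -24·31.1/62.9 = -11.8665; s = 24.0000 − 11.8665 = 12.1335
R = R0 + s = 39 + 12.1335 = 51.1335

51.1335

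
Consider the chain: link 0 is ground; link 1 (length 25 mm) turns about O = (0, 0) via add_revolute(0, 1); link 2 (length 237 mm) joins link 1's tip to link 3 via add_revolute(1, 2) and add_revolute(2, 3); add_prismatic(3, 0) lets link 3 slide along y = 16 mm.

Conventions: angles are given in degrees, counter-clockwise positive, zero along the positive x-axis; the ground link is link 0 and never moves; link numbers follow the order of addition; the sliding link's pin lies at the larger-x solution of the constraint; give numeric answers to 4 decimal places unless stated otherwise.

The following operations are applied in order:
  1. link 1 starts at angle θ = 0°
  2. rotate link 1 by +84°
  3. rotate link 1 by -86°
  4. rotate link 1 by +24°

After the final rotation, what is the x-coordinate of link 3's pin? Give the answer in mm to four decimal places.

geometry: r = 25 mm, L = 237 mm, e = 16 mm; θ starts at 0°
rotate link 1 by +84°: θ ← 0° +84° = 84°
rotate link 1 by -86°: θ ← 84° -86° = -2°
rotate link 1 by +24°: θ ← -2° +24° = 22°
crank pin P = (r cos θ, r sin θ) = (23.179596, 9.365165)
h = r sin θ − e = 9.365165 − 16 = -6.634835
x = r cos θ + √(L² − h²) = 23.179596 + 236.907110 = 260.086707

260.0867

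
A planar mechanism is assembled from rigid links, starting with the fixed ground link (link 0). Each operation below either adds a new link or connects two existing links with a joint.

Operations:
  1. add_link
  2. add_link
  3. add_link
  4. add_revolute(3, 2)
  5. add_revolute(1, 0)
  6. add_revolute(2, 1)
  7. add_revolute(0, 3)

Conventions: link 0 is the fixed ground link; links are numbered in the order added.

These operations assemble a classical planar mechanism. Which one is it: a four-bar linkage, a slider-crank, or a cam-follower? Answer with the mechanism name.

links: 4 (incl. ground); joints: 4 revolute, 0 prismatic, 0 higher (cam) pair, forming one closed loop
4 links in a single 4R loop → four-bar linkage

four-bar linkage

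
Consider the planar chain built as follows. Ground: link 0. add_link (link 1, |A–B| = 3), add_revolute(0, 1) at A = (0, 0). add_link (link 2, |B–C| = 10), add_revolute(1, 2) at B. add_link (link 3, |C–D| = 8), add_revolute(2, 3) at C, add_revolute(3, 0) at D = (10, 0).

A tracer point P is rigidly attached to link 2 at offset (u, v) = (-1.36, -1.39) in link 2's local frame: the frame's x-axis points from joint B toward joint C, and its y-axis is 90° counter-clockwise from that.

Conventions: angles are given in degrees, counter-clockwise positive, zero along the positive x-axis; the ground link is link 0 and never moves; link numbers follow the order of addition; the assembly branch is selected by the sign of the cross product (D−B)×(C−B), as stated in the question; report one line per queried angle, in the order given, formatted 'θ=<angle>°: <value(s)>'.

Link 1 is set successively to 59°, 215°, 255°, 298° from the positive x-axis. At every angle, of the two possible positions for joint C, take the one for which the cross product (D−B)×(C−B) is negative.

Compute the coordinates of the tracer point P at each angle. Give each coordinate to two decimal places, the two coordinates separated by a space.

A=(0,0), D=(10.00,0)
θ=59°: B = A + 3.00·(cos59°, sin59°) = (1.5451, 2.5715)
θ=59°: |BD| = 8.8373
θ=59°: circle(B,10.00) ∩ circle(D,8.00): a=6.4555, h=7.6372
θ=59°:   candidates: C₊=(9.9435,7.9998) cross=67.492; C₋=(5.4989,-6.6137) cross=-67.492
θ=59°:   branch - wants cross < 0 → take C=(5.4989,-6.6137) (cross=-67.492)
θ=59°: ex = (C−B)/|BC| = (0.3954,-0.9185); ey = (0.9185,0.3954)
θ=59°: P = B + -1.36·ex + -1.39·ey = (-0.2693,3.2711)
θ=215°: B = A + 3.00·(cos215°, sin215°) = (-2.4575, -1.7207)
θ=215°: |BD| = 12.5757
θ=215°: circle(B,10.00) ∩ circle(D,8.00): a=7.7192, h=6.3572
θ=215°:   candidates: C₊=(4.3193,5.6329) cross=79.946; C₋=(6.0590,-6.9619) cross=-79.946
θ=215°:   branch - wants cross < 0 → take C=(6.0590,-6.9619) (cross=-79.946)
θ=215°: ex = (C−B)/|BC| = (0.8516,-0.5241); ey = (0.5241,0.8516)
θ=215°: P = B + -1.36·ex + -1.39·ey = (-4.3442,-2.1917)
θ=255°: B = A + 3.00·(cos255°, sin255°) = (-0.7765, -2.8978)
θ=255°: |BD| = 11.1593
θ=255°: circle(B,10.00) ∩ circle(D,8.00): a=7.1926, h=6.9474
θ=255°:   candidates: C₊=(4.3654,5.6790) cross=77.527; C₋=(7.9735,-7.7391) cross=-77.527
θ=255°:   branch - wants cross < 0 → take C=(7.9735,-7.7391) (cross=-77.527)
θ=255°: ex = (C−B)/|BC| = (0.8750,-0.4841); ey = (0.4841,0.8750)
θ=255°: P = B + -1.36·ex + -1.39·ey = (-2.6394,-3.4556)
θ=298°: B = A + 3.00·(cos298°, sin298°) = (1.4084, -2.6488)
θ=298°: |BD| = 8.9906
θ=298°: circle(B,10.00) ∩ circle(D,8.00): a=6.4974, h=7.6016
θ=298°:   candidates: C₊=(5.3778,6.5296) cross=68.343; C₋=(9.8570,-7.9987) cross=-68.343
θ=298°:   branch - wants cross < 0 → take C=(9.8570,-7.9987) (cross=-68.343)
θ=298°: ex = (C−B)/|BC| = (0.8449,-0.5350); ey = (0.5350,0.8449)
θ=298°: P = B + -1.36·ex + -1.39·ey = (-0.4842,-3.0956)

θ=59°: -0.27 3.27
θ=215°: -4.34 -2.19
θ=255°: -2.64 -3.46
θ=298°: -0.48 -3.10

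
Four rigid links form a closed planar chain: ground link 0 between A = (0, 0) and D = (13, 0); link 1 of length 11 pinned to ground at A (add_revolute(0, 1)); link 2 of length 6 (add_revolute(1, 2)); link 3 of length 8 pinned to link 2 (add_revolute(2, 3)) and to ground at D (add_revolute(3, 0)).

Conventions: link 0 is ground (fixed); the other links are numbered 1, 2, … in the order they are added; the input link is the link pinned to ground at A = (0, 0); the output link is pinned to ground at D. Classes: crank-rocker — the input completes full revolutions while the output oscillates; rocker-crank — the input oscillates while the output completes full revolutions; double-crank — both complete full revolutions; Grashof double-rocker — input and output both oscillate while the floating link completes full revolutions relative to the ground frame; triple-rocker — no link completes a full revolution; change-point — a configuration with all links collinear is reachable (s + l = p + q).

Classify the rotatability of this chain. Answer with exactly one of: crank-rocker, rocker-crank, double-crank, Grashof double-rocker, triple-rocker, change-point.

lengths: ground=13, input=11, coupler=6, output=8
sorted: s=6 (shortest), l=13 (longest), p+q=19
s + l = 19 vs p + q = 19
s + l = p + q → change-point (collinear configuration reachable)

change-point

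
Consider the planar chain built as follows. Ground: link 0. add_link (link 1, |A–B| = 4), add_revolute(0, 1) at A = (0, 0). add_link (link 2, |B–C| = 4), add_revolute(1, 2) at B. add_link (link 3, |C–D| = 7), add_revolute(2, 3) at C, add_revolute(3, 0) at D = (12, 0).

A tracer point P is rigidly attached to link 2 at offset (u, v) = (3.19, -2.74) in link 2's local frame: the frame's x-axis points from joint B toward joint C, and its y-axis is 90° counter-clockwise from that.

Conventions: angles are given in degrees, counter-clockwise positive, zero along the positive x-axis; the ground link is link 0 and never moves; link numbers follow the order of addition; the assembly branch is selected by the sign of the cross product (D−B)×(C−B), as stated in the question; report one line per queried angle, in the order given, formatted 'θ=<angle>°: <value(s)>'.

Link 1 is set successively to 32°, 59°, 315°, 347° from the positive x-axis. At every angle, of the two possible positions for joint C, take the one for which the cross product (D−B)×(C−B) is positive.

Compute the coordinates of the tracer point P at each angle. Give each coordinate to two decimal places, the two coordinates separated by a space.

A=(0,0), D=(12.00,0)
θ=32°: B = A + 4.00·(cos32°, sin32°) = (3.3922, 2.1197)
θ=32°: |BD| = 8.8650
θ=32°: circle(B,4.00) ∩ circle(D,7.00): a=2.5712, h=3.0641
θ=32°:   candidates: C₊=(6.6215,4.4801) cross=27.163; C₋=(5.1562,-1.4704) cross=-27.163
θ=32°:   branch + wants cross > 0 → take C=(6.6215,4.4801) (cross=27.163)
θ=32°: ex = (C−B)/|BC| = (0.8073,0.5901); ey = (-0.5901,0.8073)
θ=32°: P = B + 3.19·ex + -2.74·ey = (7.5845,1.7901)
θ=59°: B = A + 4.00·(cos59°, sin59°) = (2.0602, 3.4287)
θ=59°: |BD| = 10.5146
θ=59°: circle(B,4.00) ∩ circle(D,7.00): a=3.6880, h=1.5487
θ=59°:   candidates: C₊=(6.0516,3.6901) cross=16.284; C₋=(5.0416,0.7620) cross=-16.284
θ=59°:   branch + wants cross > 0 → take C=(6.0516,3.6901) (cross=16.284)
θ=59°: ex = (C−B)/|BC| = (0.9979,0.0653); ey = (-0.0653,0.9979)
θ=59°: P = B + 3.19·ex + -2.74·ey = (5.4224,0.9030)
θ=315°: B = A + 4.00·(cos315°, sin315°) = (2.8284, -2.8284)
θ=315°: |BD| = 9.5978
θ=315°: circle(B,4.00) ∩ circle(D,7.00): a=3.0798, h=2.5525
θ=315°:   candidates: C₊=(5.0192,0.5183) cross=24.498; C₋=(6.5236,-4.3600) cross=-24.498
θ=315°:   branch + wants cross > 0 → take C=(5.0192,0.5183) (cross=24.498)
θ=315°: ex = (C−B)/|BC| = (0.5477,0.8367); ey = (-0.8367,0.5477)
θ=315°: P = B + 3.19·ex + -2.74·ey = (6.8681,-1.6601)
θ=347°: B = A + 4.00·(cos347°, sin347°) = (3.8975, -0.8998)
θ=347°: |BD| = 8.1523
θ=347°: circle(B,4.00) ∩ circle(D,7.00): a=2.0522, h=3.4334
θ=347°:   candidates: C₊=(5.5582,2.7392) cross=27.990; C₋=(6.3161,-4.0857) cross=-27.990
θ=347°:   branch + wants cross > 0 → take C=(5.5582,2.7392) (cross=27.990)
θ=347°: ex = (C−B)/|BC| = (0.4152,0.9097); ey = (-0.9097,0.4152)
θ=347°: P = B + 3.19·ex + -2.74·ey = (7.7146,0.8647)

θ=32°: 7.58 1.79
θ=59°: 5.42 0.90
θ=315°: 6.87 -1.66
θ=347°: 7.71 0.86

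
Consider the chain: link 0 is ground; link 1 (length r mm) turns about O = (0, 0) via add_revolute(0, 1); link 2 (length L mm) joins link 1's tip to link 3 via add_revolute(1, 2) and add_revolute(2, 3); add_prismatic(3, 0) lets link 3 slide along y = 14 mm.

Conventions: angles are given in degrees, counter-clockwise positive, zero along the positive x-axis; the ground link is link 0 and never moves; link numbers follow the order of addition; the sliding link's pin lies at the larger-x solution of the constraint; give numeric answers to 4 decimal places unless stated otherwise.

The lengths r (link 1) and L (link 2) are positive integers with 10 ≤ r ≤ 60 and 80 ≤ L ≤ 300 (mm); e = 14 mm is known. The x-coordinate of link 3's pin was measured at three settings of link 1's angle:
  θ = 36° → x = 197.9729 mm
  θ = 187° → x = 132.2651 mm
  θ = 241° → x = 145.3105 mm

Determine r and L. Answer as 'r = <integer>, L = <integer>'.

constraint per measurement: (x − r cos θ)² + (r sin θ − e)² = L²
subtracting the θ₁ and θ₂ equations cancels the r² and L² terms:
r = (x₁² − x₂²) / (2[(x₁cos θ₁ + e sin θ₁) − (x₂cos θ₂ + e sin θ₂)]) = 36.0000 → r = 36
L² = (x₁ − r cos θ₁)² + (r sin θ₁ − e)² = 28561.0139 → L = 169.0000 → L = 169
check at θ₃=241°: x = 145.3105 (printed 145.3105) ✓

r = 36, L = 169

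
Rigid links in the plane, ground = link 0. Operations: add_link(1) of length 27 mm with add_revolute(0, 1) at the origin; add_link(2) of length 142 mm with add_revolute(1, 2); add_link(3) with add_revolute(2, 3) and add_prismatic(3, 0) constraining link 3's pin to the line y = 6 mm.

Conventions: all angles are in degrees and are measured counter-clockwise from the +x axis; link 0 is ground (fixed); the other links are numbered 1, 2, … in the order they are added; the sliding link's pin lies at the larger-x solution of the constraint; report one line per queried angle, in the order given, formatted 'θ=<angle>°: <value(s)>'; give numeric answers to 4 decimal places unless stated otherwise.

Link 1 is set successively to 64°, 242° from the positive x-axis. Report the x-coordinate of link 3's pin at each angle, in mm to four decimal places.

geometry: r = 27 mm, L = 142 mm, e = 6 mm
θ=64°: crank pin P = (r cos θ, r sin θ) = (11.836021, 24.267439)
θ=64°: h = r sin θ − e = 24.267439 − 6 = 18.267439
θ=64°: x = r cos θ + √(L² − h²) = 11.836021 + 140.820100 = 152.656121
θ=242°: crank pin P = (r cos θ, r sin θ) = (-12.675732, -23.839585)
θ=242°: h = r sin θ − e = -23.839585 − 6 = -29.839585
θ=242°: x = r cos θ + √(L² − h²) = -12.675732 + 138.829389 = 126.153657

θ=64°: 152.6561
θ=242°: 126.1537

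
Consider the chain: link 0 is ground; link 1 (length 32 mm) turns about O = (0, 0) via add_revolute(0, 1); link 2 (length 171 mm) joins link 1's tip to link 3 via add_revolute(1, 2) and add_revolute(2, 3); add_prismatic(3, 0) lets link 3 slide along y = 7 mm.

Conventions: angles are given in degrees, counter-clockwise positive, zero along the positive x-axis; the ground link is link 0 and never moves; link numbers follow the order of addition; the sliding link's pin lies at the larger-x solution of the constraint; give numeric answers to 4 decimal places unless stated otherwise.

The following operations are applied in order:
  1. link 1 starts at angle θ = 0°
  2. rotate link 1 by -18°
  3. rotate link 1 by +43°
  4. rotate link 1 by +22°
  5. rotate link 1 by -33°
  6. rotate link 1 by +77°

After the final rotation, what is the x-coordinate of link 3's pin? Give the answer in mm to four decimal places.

geometry: r = 32 mm, L = 171 mm, e = 7 mm; θ starts at 0°
rotate link 1 by -18°: θ ← 0° -18° = -18°
rotate link 1 by +43°: θ ← -18° +43° = 25°
rotate link 1 by +22°: θ ← 25° +22° = 47°
rotate link 1 by -33°: θ ← 47° -33° = 14°
rotate link 1 by +77°: θ ← 14° +77° = 91°
crank pin P = (r cos θ, r sin θ) = (-0.558477, 31.995126)
h = r sin θ − e = 31.995126 − 7 = 24.995126
x = r cos θ + √(L² − h²) = -0.558477 + 169.163364 = 168.604887

168.6049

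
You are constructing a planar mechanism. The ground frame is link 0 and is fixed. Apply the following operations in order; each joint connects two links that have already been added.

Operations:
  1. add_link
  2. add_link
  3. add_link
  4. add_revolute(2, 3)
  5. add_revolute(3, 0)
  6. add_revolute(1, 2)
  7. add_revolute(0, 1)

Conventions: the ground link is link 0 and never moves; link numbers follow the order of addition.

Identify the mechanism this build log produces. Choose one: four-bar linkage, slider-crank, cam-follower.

links: 4 (incl. ground); joints: 4 revolute, 0 prismatic, 0 higher (cam) pair, forming one closed loop
4 links in a single 4R loop → four-bar linkage

four-bar linkage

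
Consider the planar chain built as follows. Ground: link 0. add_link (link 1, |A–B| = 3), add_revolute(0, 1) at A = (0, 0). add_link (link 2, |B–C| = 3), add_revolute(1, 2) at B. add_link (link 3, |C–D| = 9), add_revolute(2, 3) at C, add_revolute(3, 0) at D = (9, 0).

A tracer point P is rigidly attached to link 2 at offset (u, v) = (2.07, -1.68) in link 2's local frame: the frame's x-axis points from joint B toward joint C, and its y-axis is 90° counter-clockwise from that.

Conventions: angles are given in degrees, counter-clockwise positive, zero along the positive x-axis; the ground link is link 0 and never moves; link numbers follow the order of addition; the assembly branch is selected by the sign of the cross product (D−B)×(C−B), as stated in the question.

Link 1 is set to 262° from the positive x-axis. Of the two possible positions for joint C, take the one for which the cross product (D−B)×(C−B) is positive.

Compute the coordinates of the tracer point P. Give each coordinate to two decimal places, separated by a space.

A=(0,0), D=(9.00,0)
B = A + 3.00·(cos262°, sin262°) = (-0.4175, -2.9708)
|BD| = 9.8750
circle(B,3.00) ∩ circle(D,9.00): a=1.2919, h=2.7076
  candidates: C₊=(0.0000,-0.0000) cross=26.737; C₋=(1.6291,-5.1643) cross=-26.737
  branch + wants cross > 0 → take C=(0.0000,-0.0000) (cross=26.737)
ex = (C−B)/|BC| = (0.1392,0.9903); ey = (-0.9903,0.1392)
P = B + 2.07·ex + -1.68·ey = (1.5342,-1.1548)

1.53 -1.15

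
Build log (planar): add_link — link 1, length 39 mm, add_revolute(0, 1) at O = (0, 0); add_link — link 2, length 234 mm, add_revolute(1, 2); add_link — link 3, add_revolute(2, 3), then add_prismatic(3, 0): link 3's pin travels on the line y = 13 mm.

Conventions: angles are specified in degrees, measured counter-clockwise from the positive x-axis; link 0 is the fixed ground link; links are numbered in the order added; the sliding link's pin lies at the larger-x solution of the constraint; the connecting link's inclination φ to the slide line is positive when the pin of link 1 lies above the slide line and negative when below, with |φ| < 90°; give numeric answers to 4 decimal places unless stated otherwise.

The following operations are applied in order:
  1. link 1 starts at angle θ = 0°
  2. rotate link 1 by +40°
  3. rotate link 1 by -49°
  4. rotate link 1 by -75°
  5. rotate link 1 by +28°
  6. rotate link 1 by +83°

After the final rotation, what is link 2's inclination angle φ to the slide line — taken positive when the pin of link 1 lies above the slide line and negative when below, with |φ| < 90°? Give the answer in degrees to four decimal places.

geometry: r = 39 mm, L = 234 mm, e = 13 mm; θ starts at 0°
rotate link 1 by +40°: θ ← 0° +40° = 40°
rotate link 1 by -49°: θ ← 40° -49° = -9°
rotate link 1 by -75°: θ ← -9° -75° = -84°
rotate link 1 by +28°: θ ← -84° +28° = -56°
rotate link 1 by +83°: θ ← -56° +83° = 27°
h = r sin θ − e = 17.705629 − 13 = 4.705629
sin φ = h / L = 4.705629 / 234 = 0.02010953
φ = arcsin(0.02010953) = 1.152269°

1.1523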